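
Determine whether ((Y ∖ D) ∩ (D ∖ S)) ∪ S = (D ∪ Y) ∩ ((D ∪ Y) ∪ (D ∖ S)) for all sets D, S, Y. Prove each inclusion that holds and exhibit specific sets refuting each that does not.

Neither inclusion holds.

(⊆) This inclusion fails. Take D = ∅, S = {1}, Y = ∅; then 1 ∈ ((Y ∖ D) ∩ (D ∖ S)) ∪ S but 1 ∉ (D ∪ Y) ∩ ((D ∪ Y) ∪ (D ∖ S)).

(⊇) This inclusion fails. Take D = {1}, S = ∅, Y = ∅; then 1 ∈ (D ∪ Y) ∩ ((D ∪ Y) ∪ (D ∖ S)) but 1 ∉ ((Y ∖ D) ∩ (D ∖ S)) ∪ S.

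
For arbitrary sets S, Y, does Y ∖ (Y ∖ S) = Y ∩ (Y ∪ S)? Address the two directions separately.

(⟹) Let x ∈ Y ∖ (Y ∖ S). Then x ∈ S ∩ Y, from which x ∈ Y ∩ (Y ∪ S).

(⟸) This inclusion fails. Take S = ∅, Y = {1}; then 1 ∈ Y ∩ (Y ∪ S) but 1 ∉ Y ∖ (Y ∖ S).

(⊆) holds; (⊇) fails.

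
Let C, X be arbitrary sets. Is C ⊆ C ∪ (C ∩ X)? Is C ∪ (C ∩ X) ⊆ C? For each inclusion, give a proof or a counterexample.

Both inclusions hold; the sets are equal.

Forward inclusion. Let x ∈ C. Then either x ∈ C and x ∉ X; or x ∈ C ∩ X. In each case x ∈ C ∪ (C ∩ X), so C ⊆ C ∪ (C ∩ X).

Reverse inclusion. Let x ∈ C ∪ (C ∩ X). Then either x ∈ C and x ∉ X; or x ∈ C ∩ X. In each case x ∈ C, so C ∪ (C ∩ X) ⊆ C.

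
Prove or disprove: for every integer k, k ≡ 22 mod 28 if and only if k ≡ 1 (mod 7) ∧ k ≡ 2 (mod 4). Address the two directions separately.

Both implications hold.

[⇒] Suppose k ≡ 22 (mod 28); write k = 28j + 22. Since 7 ∣ 28, reducing mod 7 gives k ≡ 22 ≡ 1 (mod 7); since 4 ∣ 28, reducing mod 4 gives k ≡ 22 ≡ 2 (mod 4).

[⇐] Conversely, if k ≡ 1 (mod 7) and k ≡ 2 (mod 4), then by the Chinese remainder theorem k ≡ 22 (mod 28). This is exactly k ≡ 22 (mod 28).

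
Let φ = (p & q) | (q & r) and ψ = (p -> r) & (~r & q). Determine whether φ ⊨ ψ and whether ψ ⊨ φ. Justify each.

Neither direction holds.

Forward direction. This fails. Under q = T, p = T, r = F, the left side is true but the right side is false.

Converse. This fails. Under q = T, p = F, r = F, the left side is false but the right side is true.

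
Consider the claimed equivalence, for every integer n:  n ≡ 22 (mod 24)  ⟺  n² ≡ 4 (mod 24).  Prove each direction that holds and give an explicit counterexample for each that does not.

(→) Suppose n ≡ 22 (mod 24). Write n = 24j + 22. Then (24j + 22)² = 576j² + 1056j + 484 = 24(24j² + 44j + 20) + 4, so n² ≡ 4 (mod 24).

(←) This fails: take n = 2. Then 2² = 4 ≡ 4 (mod 24), yet 2 ≡ 2 (mod 24), not 22.

Not equivalent: only (⇒) holds.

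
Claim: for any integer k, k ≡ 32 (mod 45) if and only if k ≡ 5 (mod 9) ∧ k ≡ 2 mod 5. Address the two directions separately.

Equivalent; both directions hold.

(⇒) Suppose k ≡ 32 (mod 45); write k = 45j + 32. Since 9 ∣ 45, reducing mod 9 gives k ≡ 32 ≡ 5 (mod 9); since 5 ∣ 45, reducing mod 5 gives k ≡ 32 ≡ 2 (mod 5).

(⇐) Conversely, if k ≡ 5 (mod 9) and k ≡ 2 (mod 5), then by the Chinese remainder theorem k ≡ 32 (mod 45). This is exactly k ≡ 32 (mod 45).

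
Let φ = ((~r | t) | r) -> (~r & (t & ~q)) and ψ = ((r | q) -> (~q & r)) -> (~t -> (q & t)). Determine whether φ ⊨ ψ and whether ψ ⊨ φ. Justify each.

(⇒) Assume the antecedent. If t is true, the consequent reduces to true regardless of the other variables. If t is false, the antecedent cannot hold. Either way the consequent holds.

(⇐) This fails. Under t = F, q = T, r = F, the left side is false but the right side is true.

The forward direction holds; the converse fails.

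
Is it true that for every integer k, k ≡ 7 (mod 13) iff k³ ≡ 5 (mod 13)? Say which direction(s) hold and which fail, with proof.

(⇒) Suppose k ≡ 7 (mod 13). Write k = 13j + 7. Then (13j + 7)³ = 2197j³ + 3549j² + 1911j + 343 = 13(169j³ + 273j² + 147j + 26) + 5, so k³ ≡ 5 (mod 13).

(⇐) This fails: take k = 8. Then 8³ = 512 ≡ 5 (mod 13), yet 8 ≡ 8 (mod 13), not 7.

Only the forward direction holds.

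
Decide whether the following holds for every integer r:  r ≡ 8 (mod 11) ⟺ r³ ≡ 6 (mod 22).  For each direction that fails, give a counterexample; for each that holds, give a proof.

(⇒) This fails: take r = 19. Then 19 ≡ 8 (mod 11), but 19³ = 6859 ≡ 17 (mod 22), not 6.

(⇐) Conversely, the residues r modulo 22 with r³ ≡ 6 (mod 22) are exactly {8}, and each is ≡ 8 (mod 11).

The forward direction fails; the converse holds.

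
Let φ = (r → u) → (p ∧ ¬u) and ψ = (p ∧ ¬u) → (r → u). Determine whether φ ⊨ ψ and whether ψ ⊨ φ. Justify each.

Neither direction holds.

(⇒) This fails. Under r = T, u = F, p = T, the left side is true but the right side is false.

(⇐) This fails. Under r = F, u = F, p = F, the left side is false but the right side is true.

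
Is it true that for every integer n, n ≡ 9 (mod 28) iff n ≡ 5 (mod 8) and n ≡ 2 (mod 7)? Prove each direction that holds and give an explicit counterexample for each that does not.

Only the reverse direction holds.

[⇒] This fails: n = 9 gives 9 ≡ 9 (mod 28) but 9 ≡ 1 (mod 8), so the conjunction on the right does not hold.

[⇐] Conversely, if n ≡ 5 (mod 8) and n ≡ 2 (mod 7), then by the Chinese remainder theorem n ≡ 37 (mod 56). Since 37 ≡ 9 (mod 28) and 28 ∣ 56, we get n ≡ 9 (mod 28).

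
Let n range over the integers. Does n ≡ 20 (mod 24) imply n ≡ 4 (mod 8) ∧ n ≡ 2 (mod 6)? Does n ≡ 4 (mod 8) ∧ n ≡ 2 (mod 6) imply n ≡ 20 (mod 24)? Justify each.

(⟹) Suppose n ≡ 20 (mod 24); write n = 24j + 20. Since 8 ∣ 24, reducing mod 8 gives n ≡ 20 ≡ 4 (mod 8); since 6 ∣ 24, reducing mod 6 gives n ≡ 20 ≡ 2 (mod 6).

(⟸) Conversely, if n ≡ 4 (mod 8) and n ≡ 2 (mod 6), then by the Chinese remainder theorem n ≡ 20 (mod 24). This is exactly n ≡ 20 (mod 24).

Both directions hold.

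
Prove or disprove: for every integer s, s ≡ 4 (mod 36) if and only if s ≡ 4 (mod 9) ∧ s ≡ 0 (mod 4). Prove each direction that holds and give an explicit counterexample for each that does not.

Both directions hold.

(⇒) Suppose s ≡ 4 (mod 36); write s = 36j + 4. Since 9 ∣ 36, reducing mod 9 gives s ≡ 4 (mod 9); since 4 ∣ 36, reducing mod 4 gives s ≡ 4 ≡ 0 (mod 4).

(⇐) Conversely, if s ≡ 4 (mod 9) and s ≡ 0 (mod 4), then by the Chinese remainder theorem s ≡ 4 (mod 36). This is exactly s ≡ 4 (mod 36).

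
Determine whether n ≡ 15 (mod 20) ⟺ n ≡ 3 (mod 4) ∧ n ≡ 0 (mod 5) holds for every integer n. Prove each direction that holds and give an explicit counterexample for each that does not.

(→) Suppose n ≡ 15 (mod 20); write n = 20j + 15. Since 4 ∣ 20, reducing mod 4 gives n ≡ 15 ≡ 3 (mod 4); since 5 ∣ 20, reducing mod 5 gives n ≡ 15 ≡ 0 (mod 5).

(←) Conversely, if n ≡ 3 (mod 4) and n ≡ 0 (mod 5), then by the Chinese remainder theorem n ≡ 15 (mod 20). This is exactly n ≡ 15 (mod 20).

Both directions hold; the statement is true.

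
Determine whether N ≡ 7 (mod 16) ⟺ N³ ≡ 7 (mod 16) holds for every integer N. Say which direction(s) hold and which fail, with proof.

Both directions hold.

(⟹) Suppose N ≡ 7 (mod 16). Write N = 16j + 7. Then (16j + 7)³ = 4096j³ + 5376j² + 2352j + 343 = 16(256j³ + 336j² + 147j + 21) + 7, so N³ ≡ 7 (mod 16).

(⟸) Conversely, suppose N³ ≡ 7 (mod 16). The only residue r in {0, …, 15} with r³ ≡ 7 (mod 16) is r = 7, so N ≡ 7 (mod 16).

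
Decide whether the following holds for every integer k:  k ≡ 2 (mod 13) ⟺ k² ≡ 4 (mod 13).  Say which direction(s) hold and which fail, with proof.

(⇒) holds; (⇐) fails.

(⟹) Suppose k ≡ 2 (mod 13). Write k = 13j + 2. Then (13j + 2)² = 169j² + 52j + 4 = 13(13j² + 4j) + 4, so k² ≡ 4 (mod 13).

(⟸) This fails: take k = 11. Then 11² = 121 ≡ 4 (mod 13), yet 11 ≡ 11 (mod 13), not 2.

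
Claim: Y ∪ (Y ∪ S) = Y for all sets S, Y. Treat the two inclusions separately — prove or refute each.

(⊆) This inclusion fails. Take S = {1}, Y = ∅; then 1 ∈ Y ∪ (Y ∪ S) but 1 ∉ Y.

(⊇) Let x ∈ Y. Then either x ∈ Y and x ∉ S; or x ∈ S ∩ Y. In each case x ∈ Y ∪ (Y ∪ S), so Y ⊆ Y ∪ (Y ∪ S).

The sets are not equal: only the reverse inclusion holds.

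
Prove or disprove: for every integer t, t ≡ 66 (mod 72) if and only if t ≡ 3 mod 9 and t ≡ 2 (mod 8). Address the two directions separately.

(⇐) If t ≡ 3 (mod 9) and t ≡ 2 (mod 8), then by the Chinese remainder theorem t ≡ 66 (mod 72). This is exactly t ≡ 66 (mod 72).

(⇒) Suppose t ≡ 66 (mod 72); write t = 72j + 66. Since 9 ∣ 72, reducing mod 9 gives t ≡ 66 ≡ 3 (mod 9); since 8 ∣ 72, reducing mod 8 gives t ≡ 66 ≡ 2 (mod 8).

Both directions hold; the statement is true.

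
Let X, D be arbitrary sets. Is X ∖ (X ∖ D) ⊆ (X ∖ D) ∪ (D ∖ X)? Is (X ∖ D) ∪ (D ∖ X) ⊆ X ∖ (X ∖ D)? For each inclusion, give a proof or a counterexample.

Both inclusions fail.

(⊆) This inclusion fails. Take X = {1}, D = {1}; then 1 ∈ X ∖ (X ∖ D) but 1 ∉ (X ∖ D) ∪ (D ∖ X).

(⊇) This inclusion fails. Take X = {1}, D = ∅; then 1 ∈ (X ∖ D) ∪ (D ∖ X) but 1 ∉ X ∖ (X ∖ D).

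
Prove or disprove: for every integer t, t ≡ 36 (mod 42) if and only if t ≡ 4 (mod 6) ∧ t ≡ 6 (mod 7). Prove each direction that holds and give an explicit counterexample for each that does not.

(⟹) This fails: t = 36 gives 36 ≡ 36 (mod 42) but 36 ≡ 0 (mod 6), so the conjunction on the right does not hold.

(⟸) This fails: t = 34 satisfies both congruences on the right (34 ≡ 4 mod 6 and 34 ≡ 6 mod 7) yet 34 ≡ 34 (mod 42), not 36.

Neither direction holds.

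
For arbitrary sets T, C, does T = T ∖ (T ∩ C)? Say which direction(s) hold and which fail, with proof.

The sets are not equal: only the reverse inclusion holds.

(⊆) This inclusion fails. Take T = {1}, C = {1}; then 1 ∈ T but 1 ∉ T ∖ (T ∩ C).

(⊇) Let x ∈ T ∖ (T ∩ C). Then x ∈ T and x ∉ C, from which x ∈ T.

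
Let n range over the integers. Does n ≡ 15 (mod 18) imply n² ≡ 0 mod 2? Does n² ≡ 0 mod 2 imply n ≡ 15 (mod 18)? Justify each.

[⇒] This fails: take n = 15. Then 15 ≡ 15 (mod 18), but 15² = 225 ≡ 1 (mod 2), not 0.

[⇐] This fails: take n = 0. Then 0² = 0 ≡ 0 (mod 2), yet 0 ≡ 0 (mod 18), not 15.

Neither implication holds.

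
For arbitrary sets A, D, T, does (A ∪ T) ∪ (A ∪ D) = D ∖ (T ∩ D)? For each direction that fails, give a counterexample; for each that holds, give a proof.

Forward inclusion. This inclusion fails. Take A = {1}, D = ∅, T = ∅; then 1 ∈ (A ∪ T) ∪ (A ∪ D) but 1 ∉ D ∖ (T ∩ D).

Reverse inclusion. Let x ∈ D ∖ (T ∩ D). Then either x ∈ D and x ∉ A, T; or x ∈ A ∩ D and x ∉ T. In each case x ∈ (A ∪ T) ∪ (A ∪ D), so D ∖ (T ∩ D) ⊆ (A ∪ T) ∪ (A ∪ D).

Only the reverse inclusion holds.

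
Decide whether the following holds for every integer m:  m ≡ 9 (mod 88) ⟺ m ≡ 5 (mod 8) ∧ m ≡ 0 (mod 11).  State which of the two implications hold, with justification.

Both directions fail.

[⇒] This fails: m = 9 gives 9 ≡ 9 (mod 88) but 9 ≡ 1 (mod 8), so the conjunction on the right does not hold.

[⇐] This fails: m = 77 satisfies both congruences on the right (77 ≡ 5 mod 8 and 77 ≡ 0 mod 11) yet 77 ≡ 77 (mod 88), not 9.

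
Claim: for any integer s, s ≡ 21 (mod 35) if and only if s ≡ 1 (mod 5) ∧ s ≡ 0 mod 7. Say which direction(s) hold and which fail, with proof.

[⇒] Suppose s ≡ 21 (mod 35); write s = 35j + 21. Since 5 ∣ 35, reducing mod 5 gives s ≡ 21 ≡ 1 (mod 5); since 7 ∣ 35, reducing mod 7 gives s ≡ 21 ≡ 0 (mod 7).

[⇐] Conversely, if s ≡ 1 (mod 5) and s ≡ 0 (mod 7), then by the Chinese remainder theorem s ≡ 21 (mod 35). This is exactly s ≡ 21 (mod 35).

Both implications hold.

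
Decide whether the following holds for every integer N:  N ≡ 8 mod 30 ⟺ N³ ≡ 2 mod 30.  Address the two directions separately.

(⇒) Suppose N ≡ 8 mod 30. Write N = 30j + 8. Then (30j + 8)³ = 27000j³ + 21600j² + 5760j + 512 = 30(900j³ + 720j² + 192j + 17) + 2, so N³ ≡ 2 (mod 30).

(⇐) Conversely, suppose N³ ≡ 2 (mod 30). The only residue r in {0, …, 29} with r³ ≡ 2 (mod 30) is r = 8, so N ≡ 8 (mod 30).

Both directions hold; the statement is true.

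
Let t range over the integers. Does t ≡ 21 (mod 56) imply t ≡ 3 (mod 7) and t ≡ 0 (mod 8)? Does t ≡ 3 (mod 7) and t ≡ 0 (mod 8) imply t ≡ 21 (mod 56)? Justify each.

Neither implication holds.

(→) This fails: t = 21 gives 21 ≡ 21 (mod 56) but 21 ≡ 0 (mod 7), so the conjunction on the right does not hold.

(←) This fails: t = 24 satisfies both congruences on the right (24 ≡ 3 mod 7 and 24 ≡ 0 mod 8) yet 24 ≡ 24 (mod 56), not 21.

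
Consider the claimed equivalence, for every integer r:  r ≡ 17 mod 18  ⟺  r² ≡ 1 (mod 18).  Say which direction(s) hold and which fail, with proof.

[⇒] Suppose r ≡ 17 mod 18. Write r = 18j + 17. Then (18j + 17)² = 324j² + 612j + 289 = 18(18j² + 34j + 16) + 1, so r² ≡ 1 (mod 18).

[⇐] This fails: take r = 1. Then 1² = 1 ≡ 1 (mod 18), yet 1 ≡ 1 (mod 18), not 17.

The forward direction holds; the converse fails.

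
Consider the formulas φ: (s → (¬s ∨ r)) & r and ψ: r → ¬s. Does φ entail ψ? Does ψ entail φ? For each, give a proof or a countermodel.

Neither implication holds.

Forward direction. This fails. Under s = T, r = T, the left side is true but the right side is false.

Converse. This fails. Under s = F, r = F, the left side is false but the right side is true.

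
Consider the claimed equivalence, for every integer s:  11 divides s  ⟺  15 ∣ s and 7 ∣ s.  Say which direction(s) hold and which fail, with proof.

Neither direction holds.

(⇒) This fails: take s = 11. Certainly 11 ∣ 11, but 15 ∤ 11.

(⇐) This fails: take s = 105. Both 15 ∣ 105 and 7 ∣ 105, yet 105 is not a multiple of 11 (since 105 = 9·11 + 6), so 11 ∤ 105.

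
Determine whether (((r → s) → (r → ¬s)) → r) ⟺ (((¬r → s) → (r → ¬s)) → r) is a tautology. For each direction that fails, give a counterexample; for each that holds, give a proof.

The biconditional holds.

(⇒) Assume the antecedent. If r is true, ((¬r → s) → (r → ¬s)) → r reduces to true regardless of the other variables. If r is false, the antecedent cannot hold. Either way ((¬r → s) → (r → ¬s)) → r holds.

(⇐) Assume the antecedent. If r is true, ((r → s) → (r → ¬s)) → r reduces to true regardless of the other variables. If r is false, the antecedent cannot hold. Either way ((r → s) → (r → ¬s)) → r holds.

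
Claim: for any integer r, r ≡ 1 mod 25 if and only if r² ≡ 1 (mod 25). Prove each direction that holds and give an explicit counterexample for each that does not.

(⟹) Suppose r ≡ 1 mod 25. Write r = 25j + 1. Then (25j + 1)² = 625j² + 50j + 1 = 25(25j² + 2j) + 1, so r² ≡ 1 (mod 25).

(⟸) This fails: take r = 24. Then 24² = 576 ≡ 1 (mod 25), yet 24 ≡ 24 (mod 25), not 1.

The forward direction holds; the converse fails.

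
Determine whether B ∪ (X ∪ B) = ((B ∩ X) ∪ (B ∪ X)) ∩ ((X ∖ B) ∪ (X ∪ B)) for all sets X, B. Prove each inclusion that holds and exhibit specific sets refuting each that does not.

Both inclusions hold; the sets are equal.

Forward inclusion. Let x ∈ B ∪ (X ∪ B). Then either x ∈ X and x ∉ B; or x ∈ B and x ∉ X; or x ∈ X ∩ B. In each case x ∈ ((B ∩ X) ∪ (B ∪ X)) ∩ ((X ∖ B) ∪ (X ∪ B)), so B ∪ (X ∪ B) ⊆ ((B ∩ X) ∪ (B ∪ X)) ∩ ((X ∖ B) ∪ (X ∪ B)).

Reverse inclusion. Let x ∈ ((B ∩ X) ∪ (B ∪ X)) ∩ ((X ∖ B) ∪ (X ∪ B)). Then either x ∈ X and x ∉ B; or x ∈ B and x ∉ X; or x ∈ X ∩ B. In each case x ∈ B ∪ (X ∪ B), so ((B ∩ X) ∪ (B ∪ X)) ∩ ((X ∖ B) ∪ (X ∪ B)) ⊆ B ∪ (X ∪ B).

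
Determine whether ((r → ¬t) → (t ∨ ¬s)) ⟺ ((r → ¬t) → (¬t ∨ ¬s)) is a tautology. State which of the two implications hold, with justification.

(⟹) This fails. Under s = T, t = T, r = F, the left side is true but the right side is false.

(⟸) This fails. Under s = T, t = F, r = F, the left side is false but the right side is true.

Neither direction holds.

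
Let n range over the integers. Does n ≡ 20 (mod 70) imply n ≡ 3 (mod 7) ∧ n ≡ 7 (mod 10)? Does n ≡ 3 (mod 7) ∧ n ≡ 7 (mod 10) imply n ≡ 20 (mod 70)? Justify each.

Both directions fail.

[⇒] This fails: n = 20 gives 20 ≡ 20 (mod 70) but 20 ≡ 6 (mod 7), so the conjunction on the right does not hold.

[⇐] This fails: n = 17 satisfies both congruences on the right (17 ≡ 3 mod 7 and 17 ≡ 7 mod 10) yet 17 ≡ 17 (mod 70), not 20.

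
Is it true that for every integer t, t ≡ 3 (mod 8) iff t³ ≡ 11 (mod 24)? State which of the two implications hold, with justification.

[⇐] The residues r modulo 24 with r³ ≡ 11 (mod 24) are exactly {11}, and each is ≡ 3 (mod 8).

[⇒] This fails: take t = 3. Then 3 ≡ 3 (mod 8), but 3³ = 27 ≡ 3 (mod 24), not 11.

Not equivalent: only (⇐) holds.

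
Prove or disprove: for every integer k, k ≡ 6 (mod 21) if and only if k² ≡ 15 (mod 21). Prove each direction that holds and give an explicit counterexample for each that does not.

Not equivalent: only (⇒) holds.

[⇒] Suppose k ≡ 6 (mod 21). Write k = 21j + 6. Then (21j + 6)² = 441j² + 252j + 36 = 21(21j² + 12j + 1) + 15, so k² ≡ 15 (mod 21).

[⇐] This fails: take k = 15. Then 15² = 225 ≡ 15 (mod 21), yet 15 ≡ 15 (mod 21), not 6.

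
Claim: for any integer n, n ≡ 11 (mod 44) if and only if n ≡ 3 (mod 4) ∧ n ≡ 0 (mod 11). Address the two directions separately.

Forward direction. Suppose n ≡ 11 (mod 44); write n = 44j + 11. Since 4 ∣ 44, reducing mod 4 gives n ≡ 11 ≡ 3 (mod 4); since 11 ∣ 44, reducing mod 11 gives n ≡ 11 ≡ 0 (mod 11).

Converse. If n ≡ 3 (mod 4) and n ≡ 0 (mod 11), then by the Chinese remainder theorem n ≡ 11 (mod 44). This is exactly n ≡ 11 (mod 44).

Equivalent; both directions hold.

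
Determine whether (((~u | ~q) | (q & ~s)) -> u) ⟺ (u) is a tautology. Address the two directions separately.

Both implications hold.

Forward direction. Assume the antecedent. If s is true, the antecedent forces (s = T, u = T, q = F) or (s = T, u = T, q = T), and u holds there. If s is false, the antecedent forces (s = F, u = T, q = F) or (s = F, u = T, q = T), and u holds there. Either way u holds.

Converse. Assume the antecedent. If s is true, the antecedent forces (s = T, u = T, q = F) or (s = T, u = T, q = T), and ((~u | ~q) | (q & ~s)) -> u holds there. If s is false, the antecedent forces (s = F, u = T, q = F) or (s = F, u = T, q = T), and ((~u | ~q) | (q & ~s)) -> u holds there. Either way ((~u | ~q) | (q & ~s)) -> u holds.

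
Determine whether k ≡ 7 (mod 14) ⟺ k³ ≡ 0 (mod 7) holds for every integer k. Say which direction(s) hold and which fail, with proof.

(⇒) Suppose k ≡ 7 (mod 14). Then k³ ≡ 7³ = 343 (mod 14), and since 7 ∣ 14, also k³ ≡ 0 (mod 7).

(⇐) This fails: take k = 0. Then 0³ = 0 ≡ 0 (mod 7), yet 0 ≡ 0 (mod 14), not 7.

Not equivalent: only (⇒) holds.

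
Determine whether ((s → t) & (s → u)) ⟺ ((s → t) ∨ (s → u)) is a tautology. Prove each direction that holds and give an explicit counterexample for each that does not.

Not equivalent: only (⇒) holds.

(⟸) This fails. Under s = T, t = T, u = F, the left side is false but the right side is true.

(⟹) Assume the antecedent. If s is true, the antecedent forces (s = T, t = T, u = T), and (s → t) ∨ (s → u) holds there. If s is false, (s → t) ∨ (s → u) reduces to true regardless of the other variables. Either way (s → t) ∨ (s → u) holds.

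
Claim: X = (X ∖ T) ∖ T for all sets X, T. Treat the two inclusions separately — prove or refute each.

(⟸) Let x ∈ (X ∖ T) ∖ T. Then x ∈ X and x ∉ T, from which x ∈ X.

(⟹) This inclusion fails. Take X = {1}, T = {1}; then 1 ∈ X but 1 ∉ (X ∖ T) ∖ T.

(⊆) fails; (⊇) holds.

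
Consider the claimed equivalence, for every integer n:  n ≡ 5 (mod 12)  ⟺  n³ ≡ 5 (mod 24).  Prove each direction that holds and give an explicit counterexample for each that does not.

Forward direction. This fails: take n = 17. Then 17 ≡ 5 (mod 12), but 17³ = 4913 ≡ 17 (mod 24), not 5.

Converse. The residues r modulo 24 with r³ ≡ 5 (mod 24) are exactly {5}, and each is ≡ 5 (mod 12).

(⇒) fails; (⇐) holds.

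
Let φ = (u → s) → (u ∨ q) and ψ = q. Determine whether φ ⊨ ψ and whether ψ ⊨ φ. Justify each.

(⟹) This fails. Under q = F, u = T, s = F, the left side is true but the right side is false.

(⟸) Assume the antecedent. If q is true, (u → s) → (u ∨ q) reduces to true regardless of the other variables. If q is false, the antecedent cannot hold. Either way (u → s) → (u ∨ q) holds.

Not equivalent: only (⇐) holds.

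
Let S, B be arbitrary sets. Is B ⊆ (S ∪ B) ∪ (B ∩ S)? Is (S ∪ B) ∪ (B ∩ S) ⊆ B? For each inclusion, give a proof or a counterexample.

Forward inclusion. Let x ∈ B. Then either x ∈ B and x ∉ S; or x ∈ S ∩ B. In each case x ∈ (S ∪ B) ∪ (B ∩ S), so B ⊆ (S ∪ B) ∪ (B ∩ S).

Reverse inclusion. This inclusion fails. Take S = {1}, B = ∅; then 1 ∈ (S ∪ B) ∪ (B ∩ S) but 1 ∉ B.

Only the forward inclusion holds.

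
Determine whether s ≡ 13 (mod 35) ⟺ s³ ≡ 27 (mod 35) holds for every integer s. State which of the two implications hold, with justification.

(→) Suppose s ≡ 13 (mod 35). Write s = 35j + 13. Then (35j + 13)³ = 42875j³ + 47775j² + 17745j + 2197 = 35(1225j³ + 1365j² + 507j + 62) + 27, so s³ ≡ 27 (mod 35).

(←) This fails: take s = 3. Then 3³ = 27 ≡ 27 (mod 35), yet 3 ≡ 3 (mod 35), not 13.

The forward direction holds; the converse fails.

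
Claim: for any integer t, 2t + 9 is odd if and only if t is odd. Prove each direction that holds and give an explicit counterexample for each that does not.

Only the converse holds.

(→) This fails: take t = 6. Then 2t + 9 = 21, which is odd, yet t = 6 is even, not odd.

(←) Suppose t is odd. Since 2 is even, 2t is even for every t, so 2t + 9 has the same parity as 9, which is odd. Hence 2t + 9 is odd.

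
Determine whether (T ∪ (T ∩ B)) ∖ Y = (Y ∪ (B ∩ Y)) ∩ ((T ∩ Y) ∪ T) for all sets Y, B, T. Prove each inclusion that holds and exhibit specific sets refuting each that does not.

Forward inclusion. This inclusion fails. Take Y = ∅, B = ∅, T = {1}; then 1 ∈ (T ∪ (T ∩ B)) ∖ Y but 1 ∉ (Y ∪ (B ∩ Y)) ∩ ((T ∩ Y) ∪ T).

Reverse inclusion. This inclusion fails. Take Y = {1}, B = ∅, T = {1}; then 1 ∈ (Y ∪ (B ∩ Y)) ∩ ((T ∩ Y) ∪ T) but 1 ∉ (T ∪ (T ∩ B)) ∖ Y.

Both inclusions fail.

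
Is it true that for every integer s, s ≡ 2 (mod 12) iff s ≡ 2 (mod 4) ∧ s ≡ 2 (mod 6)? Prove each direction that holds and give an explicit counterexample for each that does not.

Forward direction. Suppose s ≡ 2 (mod 12); write s = 12j + 2. Since 4 ∣ 12, reducing mod 4 gives s ≡ 2 (mod 4); since 6 ∣ 12, reducing mod 6 gives s ≡ 2 (mod 6).

Converse. If s ≡ 2 (mod 4) and s ≡ 2 (mod 6), then by the Chinese remainder theorem s ≡ 2 (mod 12). This is exactly s ≡ 2 (mod 12).

Equivalent; both directions hold.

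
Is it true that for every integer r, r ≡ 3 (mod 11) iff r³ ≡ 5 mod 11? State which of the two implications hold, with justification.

Both directions hold.

(⟸) For the converse, argue contrapositively. If r ≢ 3 (mod 11), then r is congruent to one of 0, 1, 2, 4, 5, 6, 7, 8, 9, 10 modulo 11, and these give r³ ≡ 0, 1, 8, 9, 4, 7, 2, 6, 3, 10 respectively — never 5.

(⟹) Suppose r ≡ 3 (mod 11). Write r = 11j + 3. Then (11j + 3)³ = 1331j³ + 1089j² + 297j + 27 = 11(121j³ + 99j² + 27j + 2) + 5, so r³ ≡ 5 (mod 11).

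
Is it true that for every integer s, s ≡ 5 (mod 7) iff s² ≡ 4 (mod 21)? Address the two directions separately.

(⇒) fails and (⇐) fails.

(⇒) This fails: take s = 12. Then 12 ≡ 5 (mod 7), but 12² = 144 ≡ 18 (mod 21), not 4.

(⇐) This fails: take s = 2. Then 2² = 4 ≡ 4 (mod 21), yet 2 ≡ 2 (mod 7), not 5.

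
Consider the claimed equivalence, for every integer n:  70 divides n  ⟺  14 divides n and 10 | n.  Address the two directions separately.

The biconditional holds.

(⇐) Suppose 14 ∣ n and 10 ∣ n. Any common multiple of 14 and 10 is a multiple of their lcm; here lcm(14, 10) = 14·10/gcd(14, 10) = 140/2 = 70, so 70 ∣ n.

(⇒) If 70 ∣ n, write n = 70q. Since 70 = 5·14, n = 14·(5q), so 14 ∣ n; and since 70 = 7·10, n = 10·(7q), so 10 ∣ n.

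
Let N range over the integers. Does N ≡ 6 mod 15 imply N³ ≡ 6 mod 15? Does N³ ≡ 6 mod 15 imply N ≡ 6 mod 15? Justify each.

Equivalent; both directions hold.

(→) Suppose N ≡ 6 mod 15. Write N = 15j + 6. Then (15j + 6)³ = 3375j³ + 4050j² + 1620j + 216 = 15(225j³ + 270j² + 108j + 14) + 6, so N³ ≡ 6 (mod 15).

(←) Conversely, suppose N³ ≡ 6 (mod 15). The only residue r in {0, …, 14} with r³ ≡ 6 (mod 15) is r = 6, so N ≡ 6 (mod 15).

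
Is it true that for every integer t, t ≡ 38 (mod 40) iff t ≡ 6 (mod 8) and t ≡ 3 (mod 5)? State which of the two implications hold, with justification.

[⇐] If t ≡ 6 (mod 8) and t ≡ 3 (mod 5), then by the Chinese remainder theorem t ≡ 38 (mod 40). This is exactly t ≡ 38 (mod 40).

[⇒] Suppose t ≡ 38 (mod 40); write t = 40j + 38. Since 8 ∣ 40, reducing mod 8 gives t ≡ 38 ≡ 6 (mod 8); since 5 ∣ 40, reducing mod 5 gives t ≡ 38 ≡ 3 (mod 5).

Both directions hold.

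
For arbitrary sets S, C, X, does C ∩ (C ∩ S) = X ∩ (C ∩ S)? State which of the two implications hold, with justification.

Forward inclusion. This inclusion fails. Take S = {1}, C = {1}, X = ∅; then 1 ∈ C ∩ (C ∩ S) but 1 ∉ X ∩ (C ∩ S).

Reverse inclusion. Let x ∈ X ∩ (C ∩ S). Then x ∈ S ∩ C ∩ X, from which x ∈ C ∩ (C ∩ S).

(⊆) fails; (⊇) holds.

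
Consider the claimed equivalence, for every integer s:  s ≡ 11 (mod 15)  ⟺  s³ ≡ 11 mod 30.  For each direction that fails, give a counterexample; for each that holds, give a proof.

(⇒) fails; (⇐) holds.

Forward direction. This fails: take s = 26. Then 26 ≡ 11 (mod 15), but 26³ = 17576 ≡ 26 (mod 30), not 11.

Converse. The residues r modulo 30 with r³ ≡ 11 (mod 30) are exactly {11}, and each is ≡ 11 (mod 15).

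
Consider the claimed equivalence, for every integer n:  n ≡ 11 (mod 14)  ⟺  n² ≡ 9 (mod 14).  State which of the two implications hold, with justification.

Not equivalent: only (⇒) holds.

(⟹) Suppose n ≡ 11 (mod 14). Write n = 14j + 11. Then (14j + 11)² = 196j² + 308j + 121 = 14(14j² + 22j + 8) + 9, so n² ≡ 9 (mod 14).

(⟸) This fails: take n = 3. Then 3² = 9 ≡ 9 (mod 14), yet 3 ≡ 3 (mod 14), not 11.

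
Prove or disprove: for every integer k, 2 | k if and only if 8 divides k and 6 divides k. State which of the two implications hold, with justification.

Forward direction. This fails: take k = 2. Certainly 2 ∣ 2, but 8 ∤ 2.

Converse. Suppose 8 ∣ k and 6 ∣ k. Any common multiple of 8 and 6 is a multiple of their lcm; here lcm(8, 6) = 8·6/gcd(8, 6) = 48/2 = 24, so 24 ∣ k. Since 2 ∣ 24, it follows that 2 ∣ k.

The forward direction fails; the converse holds.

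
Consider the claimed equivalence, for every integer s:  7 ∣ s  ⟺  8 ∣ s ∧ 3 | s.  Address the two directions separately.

Forward direction. This fails: take s = 7. Certainly 7 ∣ 7, but 8 ∤ 7.

Converse. This fails: take s = 24. Both 8 ∣ 24 and 3 ∣ 24, yet 24 is not a multiple of 7 (since 24 = 3·7 + 3), so 7 ∤ 24.

Neither direction holds.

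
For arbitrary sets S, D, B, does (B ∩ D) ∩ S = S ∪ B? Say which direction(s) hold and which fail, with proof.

Only the forward inclusion holds.

(⟹) Let x ∈ (B ∩ D) ∩ S. Then x ∈ S ∩ D ∩ B, from which x ∈ S ∪ B.

(⟸) This inclusion fails. Take S = {1}, D = ∅, B = ∅; then 1 ∈ S ∪ B but 1 ∉ (B ∩ D) ∩ S.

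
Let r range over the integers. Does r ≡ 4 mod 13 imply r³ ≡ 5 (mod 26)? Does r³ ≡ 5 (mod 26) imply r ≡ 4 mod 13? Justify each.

(⇒) This fails: take r = 4. Then 4 ≡ 4 (mod 13), but 4³ = 64 ≡ 12 (mod 26), not 5.

(⇐) This fails: take r = 7. Then 7³ = 343 ≡ 5 (mod 26), yet 7 ≡ 7 (mod 13), not 4.

Neither implication holds.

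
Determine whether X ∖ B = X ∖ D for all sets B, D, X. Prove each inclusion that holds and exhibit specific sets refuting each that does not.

Forward inclusion. This inclusion fails. Take B = ∅, D = {1}, X = {1}; then 1 ∈ X ∖ B but 1 ∉ X ∖ D.

Reverse inclusion. This inclusion fails. Take B = {1}, D = ∅, X = {1}; then 1 ∈ X ∖ D but 1 ∉ X ∖ B.

Both inclusions fail.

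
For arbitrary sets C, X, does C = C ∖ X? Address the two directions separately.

(⊆) This inclusion fails. Take C = {1}, X = {1}; then 1 ∈ C but 1 ∉ C ∖ X.

(⊇) Let x ∈ C ∖ X. Then x ∈ C and x ∉ X, from which x ∈ C.

The sets are not equal: only the reverse inclusion holds.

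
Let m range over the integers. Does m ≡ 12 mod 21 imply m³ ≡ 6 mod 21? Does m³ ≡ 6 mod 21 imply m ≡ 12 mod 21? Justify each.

(⟸) This fails: take m = 3. Then 3³ = 27 ≡ 6 (mod 21), yet 3 ≡ 3 (mod 21), not 12.

(⟹) Suppose m ≡ 12 mod 21. Write m = 21j + 12. Then (21j + 12)³ = 9261j³ + 15876j² + 9072j + 1728 = 21(441j³ + 756j² + 432j + 82) + 6, so m³ ≡ 6 (mod 21).

Not equivalent: only (⇒) holds.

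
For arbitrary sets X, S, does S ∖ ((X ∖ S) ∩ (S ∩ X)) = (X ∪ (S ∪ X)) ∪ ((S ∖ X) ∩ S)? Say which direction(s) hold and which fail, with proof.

Reverse inclusion. This inclusion fails. Take X = {1}, S = ∅; then 1 ∈ (X ∪ (S ∪ X)) ∪ ((S ∖ X) ∩ S) but 1 ∉ S ∖ ((X ∖ S) ∩ (S ∩ X)).

Forward inclusion. Let x ∈ S ∖ ((X ∖ S) ∩ (S ∩ X)). Then either x ∈ S and x ∉ X; or x ∈ X ∩ S. In each case x ∈ (X ∪ (S ∪ X)) ∪ ((S ∖ X) ∩ S), so S ∖ ((X ∖ S) ∩ (S ∩ X)) ⊆ (X ∪ (S ∪ X)) ∪ ((S ∖ X) ∩ S).

Only the forward inclusion holds.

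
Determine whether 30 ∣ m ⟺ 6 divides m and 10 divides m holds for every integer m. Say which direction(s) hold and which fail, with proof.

Both directions hold; the statement is true.

Forward direction. If 30 ∣ m, write m = 30q. Since 30 = 5·6, m = 6·(5q), so 6 ∣ m; and since 30 = 3·10, m = 10·(3q), so 10 ∣ m.

Converse. Suppose 6 ∣ m and 10 ∣ m. Any common multiple of 6 and 10 is a multiple of their lcm; here lcm(6, 10) = 6·10/gcd(6, 10) = 60/2 = 30, so 30 ∣ m.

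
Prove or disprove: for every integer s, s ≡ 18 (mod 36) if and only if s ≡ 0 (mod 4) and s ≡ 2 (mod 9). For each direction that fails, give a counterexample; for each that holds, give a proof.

Neither implication holds.

[⇒] This fails: s = 18 gives 18 ≡ 18 (mod 36) but 18 ≡ 2 (mod 4), so the conjunction on the right does not hold.

[⇐] This fails: s = 20 satisfies both congruences on the right (20 ≡ 0 mod 4 and 20 ≡ 2 mod 9) yet 20 ≡ 20 (mod 36), not 18.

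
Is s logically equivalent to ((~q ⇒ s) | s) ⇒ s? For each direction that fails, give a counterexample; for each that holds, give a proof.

Not equivalent: only (⇒) holds.

(⟹) Assume the antecedent. If q is true, the antecedent forces (q = T, s = T), and ((~q ⇒ s) | s) ⇒ s holds there. If q is false, ((~q ⇒ s) | s) ⇒ s reduces to true regardless of the other variables. Either way ((~q ⇒ s) | s) ⇒ s holds.

(⟸) This fails. Under q = F, s = F, the left side is false but the right side is true.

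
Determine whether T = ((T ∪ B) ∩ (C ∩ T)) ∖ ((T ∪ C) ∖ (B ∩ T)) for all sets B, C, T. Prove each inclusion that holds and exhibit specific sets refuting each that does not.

The sets are not equal: only the reverse inclusion holds.

(⟹) This inclusion fails. Take B = ∅, C = ∅, T = {1}; then 1 ∈ T but 1 ∉ ((T ∪ B) ∩ (C ∩ T)) ∖ ((T ∪ C) ∖ (B ∩ T)).

(⟸) Let x ∈ ((T ∪ B) ∩ (C ∩ T)) ∖ ((T ∪ C) ∖ (B ∩ T)). Then x ∈ B ∩ C ∩ T, from which x ∈ T.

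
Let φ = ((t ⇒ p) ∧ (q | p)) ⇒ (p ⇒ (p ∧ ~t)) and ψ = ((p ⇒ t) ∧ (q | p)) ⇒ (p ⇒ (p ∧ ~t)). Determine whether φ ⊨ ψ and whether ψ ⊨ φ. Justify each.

(⟹) Assume the antecedent. If t is true, the antecedent forces (t = T, q = F, p = F) or (t = T, q = T, p = F), and the consequent holds there. If t is false, the consequent reduces to true regardless of the other variables. Either way the consequent holds.

(⟸) Assume the antecedent. If t is true, the antecedent forces (t = T, q = F, p = F) or (t = T, q = T, p = F), and the consequent holds there. If t is false, the consequent reduces to true regardless of the other variables. Either way the consequent holds.

Both implications hold.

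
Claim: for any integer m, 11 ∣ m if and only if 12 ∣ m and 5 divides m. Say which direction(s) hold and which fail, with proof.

Forward direction. This fails: take m = 11. Certainly 11 ∣ 11, but 12 ∤ 11.

Converse. This fails: take m = 60. Both 12 ∣ 60 and 5 ∣ 60, yet 60 is not a multiple of 11 (since 60 = 5·11 + 5), so 11 ∤ 60.

Both directions fail.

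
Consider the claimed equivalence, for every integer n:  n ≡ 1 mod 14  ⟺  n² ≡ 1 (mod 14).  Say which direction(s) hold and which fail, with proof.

(⇒) Suppose n ≡ 1 mod 14. Write n = 14j + 1. Then (14j + 1)² = 196j² + 28j + 1 = 14(14j² + 2j) + 1, so n² ≡ 1 (mod 14).

(⇐) This fails: take n = 13. Then 13² = 169 ≡ 1 (mod 14), yet 13 ≡ 13 (mod 14), not 1.

Only the forward direction holds.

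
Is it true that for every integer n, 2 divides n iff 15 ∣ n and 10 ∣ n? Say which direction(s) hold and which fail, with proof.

(→) This fails: take n = 2. Certainly 2 ∣ 2, but 15 ∤ 2.

(←) Suppose 15 ∣ n and 10 ∣ n. Any common multiple of 15 and 10 is a multiple of their lcm; here lcm(15, 10) = 15·10/gcd(15, 10) = 150/5 = 30, so 30 ∣ n. Since 2 ∣ 30, it follows that 2 ∣ n.

Not equivalent: only (⇐) holds.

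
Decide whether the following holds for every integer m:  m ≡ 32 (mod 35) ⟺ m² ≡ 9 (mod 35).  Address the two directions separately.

(⇒) Suppose m ≡ 32 (mod 35). Write m = 35j + 32. Then (35j + 32)² = 1225j² + 2240j + 1024 = 35(35j² + 64j + 29) + 9, so m² ≡ 9 (mod 35).

(⇐) This fails: take m = 3. Then 3² = 9 ≡ 9 (mod 35), yet 3 ≡ 3 (mod 35), not 32.

(⇒) holds; (⇐) fails.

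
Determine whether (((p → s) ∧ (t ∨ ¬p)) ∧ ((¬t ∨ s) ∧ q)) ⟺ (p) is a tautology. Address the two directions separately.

(⟹) This fails. Under s = F, t = F, p = F, q = T, the left side is true but the right side is false.

(⟸) This fails. Under s = F, t = F, p = T, q = F, the left side is false but the right side is true.

Neither implication holds.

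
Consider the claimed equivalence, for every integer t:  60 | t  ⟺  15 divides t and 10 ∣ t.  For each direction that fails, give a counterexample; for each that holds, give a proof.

(⟹) If 60 ∣ t, write t = 60q. Since 60 = 4·15, t = 15·(4q), so 15 ∣ t; and since 60 = 6·10, t = 10·(6q), so 10 ∣ t.

(⟸) This fails: take t = 30. Both 15 ∣ 30 and 10 ∣ 30, yet 30 is not a multiple of 60 (since 30 = 0·60 + 30), so 60 ∤ 30.

(⇒) holds; (⇐) fails.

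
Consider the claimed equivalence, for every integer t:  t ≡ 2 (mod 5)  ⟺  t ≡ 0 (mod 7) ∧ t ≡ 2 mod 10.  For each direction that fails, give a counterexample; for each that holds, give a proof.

Forward direction. This fails: t = 32 gives 32 ≡ 2 (mod 5) but 32 ≡ 4 (mod 7), so the conjunction on the right does not hold.

Converse. If t ≡ 0 (mod 7) and t ≡ 2 (mod 10), then by the Chinese remainder theorem t ≡ 42 (mod 70). Since 42 ≡ 2 (mod 5) and 5 ∣ 70, we get t ≡ 2 (mod 5).

The forward direction fails; the converse holds.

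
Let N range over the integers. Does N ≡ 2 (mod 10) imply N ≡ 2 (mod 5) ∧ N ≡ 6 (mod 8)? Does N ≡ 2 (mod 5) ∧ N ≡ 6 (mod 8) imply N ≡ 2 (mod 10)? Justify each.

(⟹) This fails: N = 32 gives 32 ≡ 2 (mod 10) but 32 ≡ 0 (mod 8), so the conjunction on the right does not hold.

(⟸) Conversely, if N ≡ 2 (mod 5) and N ≡ 6 (mod 8), then by the Chinese remainder theorem N ≡ 22 (mod 40). Since 22 ≡ 2 (mod 10) and 10 ∣ 40, we get N ≡ 2 (mod 10).

Only the converse holds.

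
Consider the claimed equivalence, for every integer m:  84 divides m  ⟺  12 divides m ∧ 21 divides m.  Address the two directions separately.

Both implications hold.

Forward direction. If 84 ∣ m, write m = 84q. Since 84 = 7·12, m = 12·(7q), so 12 ∣ m; and since 84 = 4·21, m = 21·(4q), so 21 ∣ m.

Converse. Suppose 12 ∣ m and 21 ∣ m. Any common multiple of 12 and 21 is a multiple of their lcm; here lcm(12, 21) = 12·21/gcd(12, 21) = 252/3 = 84, so 84 ∣ m.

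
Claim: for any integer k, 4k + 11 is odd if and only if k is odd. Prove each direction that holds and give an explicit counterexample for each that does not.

Not equivalent: only (⇐) holds.

Converse. Suppose k is odd. Since 4 is even, 4k is even for every k, so 4k + 11 has the same parity as 11, which is odd. Hence 4k + 11 is odd.

Forward direction. This fails: take k = 0. Then 4k + 11 = 11, which is odd, yet k = 0 is even, not odd.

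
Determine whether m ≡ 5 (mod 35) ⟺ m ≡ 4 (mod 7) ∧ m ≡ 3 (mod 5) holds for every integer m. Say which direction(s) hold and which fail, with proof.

(⟹) This fails: m = 5 gives 5 ≡ 5 (mod 35) but 5 ≡ 5 (mod 7), so the conjunction on the right does not hold.

(⟸) This fails: m = 18 satisfies both congruences on the right (18 ≡ 4 mod 7 and 18 ≡ 3 mod 5) yet 18 ≡ 18 (mod 35), not 5.

Neither direction holds.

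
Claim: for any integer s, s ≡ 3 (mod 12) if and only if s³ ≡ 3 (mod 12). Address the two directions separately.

(⟸) Suppose s³ ≡ 3 (mod 12). The only residue r in {0, …, 11} with r³ ≡ 3 (mod 12) is r = 3, so s ≡ 3 (mod 12).

(⟹) Suppose s ≡ 3 (mod 12). Write s = 12j + 3. Then (12j + 3)³ = 1728j³ + 1296j² + 324j + 27 = 12(144j³ + 108j² + 27j + 2) + 3, so s³ ≡ 3 (mod 12).

Equivalent; both directions hold.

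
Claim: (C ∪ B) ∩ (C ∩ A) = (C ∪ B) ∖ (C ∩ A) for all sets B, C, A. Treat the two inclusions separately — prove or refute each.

(⊆) fails and (⊇) fails.

(⟹) This inclusion fails. Take B = ∅, C = {1}, A = {1}; then 1 ∈ (C ∪ B) ∩ (C ∩ A) but 1 ∉ (C ∪ B) ∖ (C ∩ A).

(⟸) This inclusion fails. Take B = {1}, C = ∅, A = ∅; then 1 ∈ (C ∪ B) ∖ (C ∩ A) but 1 ∉ (C ∪ B) ∩ (C ∩ A).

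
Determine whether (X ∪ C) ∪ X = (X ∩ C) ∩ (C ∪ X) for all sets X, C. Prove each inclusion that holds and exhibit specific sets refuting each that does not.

Only the reverse inclusion holds.

Reverse inclusion. Let x ∈ (X ∩ C) ∩ (C ∪ X). Then x ∈ X ∩ C, from which x ∈ (X ∪ C) ∪ X.

Forward inclusion. This inclusion fails. Take X = {1}, C = ∅; then 1 ∈ (X ∪ C) ∪ X but 1 ∉ (X ∩ C) ∩ (C ∪ X).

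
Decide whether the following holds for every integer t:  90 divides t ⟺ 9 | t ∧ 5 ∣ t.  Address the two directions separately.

Forward direction. If 90 ∣ t, write t = 90q. Since 90 = 10·9, t = 9·(10q), so 9 ∣ t; and since 90 = 18·5, t = 5·(18q), so 5 ∣ t.

Converse. This fails: take t = 45. Both 9 ∣ 45 and 5 ∣ 45, yet 45 is not a multiple of 90 (since 45 = 0·90 + 45), so 90 ∤ 45.

Not equivalent: only (⇒) holds.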